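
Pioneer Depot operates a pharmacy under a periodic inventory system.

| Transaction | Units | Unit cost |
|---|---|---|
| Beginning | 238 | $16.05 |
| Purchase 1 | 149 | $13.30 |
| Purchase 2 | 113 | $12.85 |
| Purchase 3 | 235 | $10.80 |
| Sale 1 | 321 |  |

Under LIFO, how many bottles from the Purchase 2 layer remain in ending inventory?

27

Sale 1 (321) [LIFO — newest first]: 235 @ $10.80 + 86 @ $12.85 = $3,643.10
Ending inventory: 238 @ $16.05 + 149 @ $13.30 + 27 @ $12.85 = $6,148.55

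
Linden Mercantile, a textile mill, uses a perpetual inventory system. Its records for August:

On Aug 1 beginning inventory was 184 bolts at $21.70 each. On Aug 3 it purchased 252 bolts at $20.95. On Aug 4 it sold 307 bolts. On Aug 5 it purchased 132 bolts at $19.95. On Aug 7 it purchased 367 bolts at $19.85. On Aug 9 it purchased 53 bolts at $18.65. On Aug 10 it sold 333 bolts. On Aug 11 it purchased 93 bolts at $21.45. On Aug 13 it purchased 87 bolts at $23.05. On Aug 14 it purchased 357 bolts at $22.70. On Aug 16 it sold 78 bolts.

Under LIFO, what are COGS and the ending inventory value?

COGS = $14,789.95; ending inventory = $17,493.15

Aug 4, 307 sold [LIFO — newest first]: 252 @ $20.95 + 55 @ $21.70 = $6,472.90
Aug 10, 333 sold [LIFO — newest first]: 53 @ $18.65 + 280 @ $19.85 = $6,546.45
Aug 16, 78 sold [LIFO — newest first]: 78 @ $22.70 = $1,770.60
Total COGS = $6,472.90 + $6,546.45 + $1,770.60 = $14,789.95
Ending inventory: 129 @ $21.70 + 132 @ $19.95 + 87 @ $19.85 + 93 @ $21.45 + 87 @ $23.05 + 279 @ $22.70 = $17,493.15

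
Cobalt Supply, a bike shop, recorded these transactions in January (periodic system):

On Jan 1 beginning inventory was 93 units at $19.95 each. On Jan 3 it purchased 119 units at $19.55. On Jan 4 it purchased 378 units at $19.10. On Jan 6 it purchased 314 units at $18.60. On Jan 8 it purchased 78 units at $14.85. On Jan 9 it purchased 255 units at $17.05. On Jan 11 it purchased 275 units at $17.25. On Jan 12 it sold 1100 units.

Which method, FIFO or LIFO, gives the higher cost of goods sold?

FIFO

FIFO COGS: 93 @ $19.95 + 119 @ $19.55 + 378 @ $19.10 + 314 @ $18.60 + 78 @ $14.85 + 118 @ $17.05 = $20,412.20
LIFO COGS: 275 @ $17.25 + 255 @ $17.05 + 78 @ $14.85 + 314 @ $18.60 + 178 @ $19.10 = $19,490.00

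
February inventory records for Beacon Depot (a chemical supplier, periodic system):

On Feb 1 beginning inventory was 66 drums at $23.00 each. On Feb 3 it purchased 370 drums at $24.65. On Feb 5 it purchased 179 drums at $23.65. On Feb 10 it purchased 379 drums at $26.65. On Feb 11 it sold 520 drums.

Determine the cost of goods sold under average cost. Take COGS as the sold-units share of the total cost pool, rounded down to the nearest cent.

COGS = $13,063.92

Feb 11, sell 520: 520/994 × $24,972.20 → $13,063.92
Ending inventory (cost pool remaining) = $11,908.28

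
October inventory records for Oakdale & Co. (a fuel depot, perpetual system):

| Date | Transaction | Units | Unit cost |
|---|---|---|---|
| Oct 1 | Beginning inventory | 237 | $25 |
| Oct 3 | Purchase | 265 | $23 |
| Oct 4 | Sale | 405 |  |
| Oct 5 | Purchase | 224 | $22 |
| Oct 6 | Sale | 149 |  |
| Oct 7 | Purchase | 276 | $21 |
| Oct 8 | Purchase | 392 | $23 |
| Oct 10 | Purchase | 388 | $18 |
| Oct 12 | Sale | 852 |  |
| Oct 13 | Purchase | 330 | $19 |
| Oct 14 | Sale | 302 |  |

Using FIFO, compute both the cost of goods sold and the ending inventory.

Oct 4, 405 sold [FIFO — oldest first]: 237 @ $25 + 168 @ $23 = $9,789
Oct 6, 149 sold [FIFO — oldest first]: 97 @ $23 + 52 @ $22 = $3,375
Oct 12, 852 sold [FIFO — oldest first]: 172 @ $22 + 276 @ $21 + 392 @ $23 + 12 @ $18 = $18,812
Oct 14, 302 sold [FIFO — oldest first]: 302 @ $18 = $5,436
Total COGS = $9,789 + $3,375 + $18,812 + $5,436 = $37,412
Ending inventory: 74 @ $18 + 330 @ $19 = $7,602

COGS = $37,412; ending inventory = $7,602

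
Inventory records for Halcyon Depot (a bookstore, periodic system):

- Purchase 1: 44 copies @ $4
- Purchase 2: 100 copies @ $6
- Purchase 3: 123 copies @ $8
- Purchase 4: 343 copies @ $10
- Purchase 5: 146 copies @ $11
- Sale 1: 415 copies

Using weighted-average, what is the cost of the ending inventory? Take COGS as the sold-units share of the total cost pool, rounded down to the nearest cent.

Ending inventory = $3,065.40

Sale 1, sell 415: 415/756 × $6,796.00 → $3,730.60
Ending inventory (cost pool remaining) = $3,065.40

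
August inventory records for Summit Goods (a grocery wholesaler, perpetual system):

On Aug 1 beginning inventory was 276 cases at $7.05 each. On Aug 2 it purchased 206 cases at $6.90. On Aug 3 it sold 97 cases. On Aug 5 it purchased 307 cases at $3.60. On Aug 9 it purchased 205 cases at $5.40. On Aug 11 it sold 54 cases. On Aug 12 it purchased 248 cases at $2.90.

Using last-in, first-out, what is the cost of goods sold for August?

Aug 3, 97 sold [LIFO — newest first]: 97 @ $6.90 = $669.30
Aug 11, 54 sold [LIFO — newest first]: 54 @ $5.40 = $291.60
Total COGS = $669.30 + $291.60 = $960.90
Ending inventory: 276 @ $7.05 + 109 @ $6.90 + 307 @ $3.60 + 151 @ $5.40 + 248 @ $2.90 = $5,337.70

COGS = $960.90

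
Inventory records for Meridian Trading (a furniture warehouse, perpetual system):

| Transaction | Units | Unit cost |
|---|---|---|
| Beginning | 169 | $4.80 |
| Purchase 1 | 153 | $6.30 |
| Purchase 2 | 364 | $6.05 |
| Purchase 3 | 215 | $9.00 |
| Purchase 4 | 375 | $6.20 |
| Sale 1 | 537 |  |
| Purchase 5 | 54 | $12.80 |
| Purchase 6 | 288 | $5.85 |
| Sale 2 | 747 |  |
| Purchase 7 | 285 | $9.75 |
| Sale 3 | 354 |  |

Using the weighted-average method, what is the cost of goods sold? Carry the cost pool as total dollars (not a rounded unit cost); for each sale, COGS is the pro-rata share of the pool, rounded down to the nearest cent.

COGS = $11,257.11

After Beginning: 169 on hand, pool $811.20 (≈ $4.8000 each)
After Purchase 1: 322 on hand, pool $1,775.10 (≈ $5.5127 each)
After Purchase 2: 686 on hand, pool $3,977.30 (≈ $5.7978 each)
After Purchase 3: 901 on hand, pool $5,912.30 (≈ $6.5619 each)
After Purchase 4: 1276 on hand, pool $8,237.30 (≈ $6.4556 each)
Sale 1, sell 537: 537/1276 × $8,237.30 → $3,466.63
After Purchase 5: 793 on hand, pool $5,461.87 (≈ $6.8876 each)
After Purchase 6: 1081 on hand, pool $7,146.67 (≈ $6.6112 each)
Sale 2, sell 747: 747/1081 × $7,146.67 → $4,938.54
After Purchase 7: 619 on hand, pool $4,986.88 (≈ $8.0563 each)
Sale 3, sell 354: 354/619 × $4,986.88 → $2,851.94
Total COGS = $3,466.63 + $4,938.54 + $2,851.94 = $11,257.11
Ending inventory (cost pool remaining) = $2,134.94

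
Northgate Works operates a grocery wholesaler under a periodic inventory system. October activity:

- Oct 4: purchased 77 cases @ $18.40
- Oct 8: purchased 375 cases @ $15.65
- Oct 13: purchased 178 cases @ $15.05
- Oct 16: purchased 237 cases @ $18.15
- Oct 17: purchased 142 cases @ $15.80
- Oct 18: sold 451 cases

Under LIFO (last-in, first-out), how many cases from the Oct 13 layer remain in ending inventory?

Oct 18, 451 sold [LIFO — newest first]: 142 @ $15.80 + 237 @ $18.15 + 72 @ $15.05 = $7,628.75
Ending inventory: 77 @ $18.40 + 375 @ $15.65 + 106 @ $15.05 = $8,880.85

106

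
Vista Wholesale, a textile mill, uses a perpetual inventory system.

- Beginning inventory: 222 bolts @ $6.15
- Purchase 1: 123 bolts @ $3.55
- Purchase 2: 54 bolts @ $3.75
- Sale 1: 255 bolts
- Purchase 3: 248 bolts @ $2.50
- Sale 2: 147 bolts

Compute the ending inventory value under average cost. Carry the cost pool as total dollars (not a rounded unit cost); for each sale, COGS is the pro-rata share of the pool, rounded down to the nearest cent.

Ending inventory = $839.64

After Beginning: 222 on hand, pool $1,365.30 (≈ $6.1500 each)
After Purchase 1: 345 on hand, pool $1,801.95 (≈ $5.2230 each)
After Purchase 2: 399 on hand, pool $2,004.45 (≈ $5.0237 each)
Sale 1, sell 255: 255/399 × $2,004.45 → $1,281.03
After Purchase 3: 392 on hand, pool $1,343.42 (≈ $3.4271 each)
Sale 2, sell 147: 147/392 × $1,343.42 → $503.78
Total COGS = $1,281.03 + $503.78 = $1,784.81
Ending inventory (cost pool remaining) = $839.64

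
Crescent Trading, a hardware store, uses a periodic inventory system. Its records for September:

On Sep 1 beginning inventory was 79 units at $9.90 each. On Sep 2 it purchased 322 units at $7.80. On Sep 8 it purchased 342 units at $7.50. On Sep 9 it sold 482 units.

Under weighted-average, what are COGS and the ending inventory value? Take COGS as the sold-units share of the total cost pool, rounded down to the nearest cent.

Sep 9, sell 482: 482/743 × $5,858.70 → $3,800.66
Ending inventory (cost pool remaining) = $2,058.04

COGS = $3,800.66; ending inventory = $2,058.04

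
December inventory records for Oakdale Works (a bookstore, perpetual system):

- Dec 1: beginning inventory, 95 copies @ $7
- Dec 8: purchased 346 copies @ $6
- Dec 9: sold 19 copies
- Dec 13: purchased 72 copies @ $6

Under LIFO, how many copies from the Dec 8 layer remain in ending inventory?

Dec 9, 19 sold [LIFO — newest first]: 19 @ $6 = $114
Ending inventory: 95 @ $7 + 327 @ $6 + 72 @ $6 = $3,059

327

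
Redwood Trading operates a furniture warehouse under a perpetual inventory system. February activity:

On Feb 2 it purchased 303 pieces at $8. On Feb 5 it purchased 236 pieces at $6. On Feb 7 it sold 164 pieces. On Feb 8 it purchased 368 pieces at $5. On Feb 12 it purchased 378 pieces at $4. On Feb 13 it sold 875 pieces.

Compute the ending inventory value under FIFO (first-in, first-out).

Ending inventory = $984

Feb 7, 164 sold [FIFO — oldest first]: 164 @ $8 = $1,312
Feb 13, 875 sold [FIFO — oldest first]: 139 @ $8 + 236 @ $6 + 368 @ $5 + 132 @ $4 = $4,896
Total COGS = $1,312 + $4,896 = $6,208
Ending inventory: 246 @ $4 = $984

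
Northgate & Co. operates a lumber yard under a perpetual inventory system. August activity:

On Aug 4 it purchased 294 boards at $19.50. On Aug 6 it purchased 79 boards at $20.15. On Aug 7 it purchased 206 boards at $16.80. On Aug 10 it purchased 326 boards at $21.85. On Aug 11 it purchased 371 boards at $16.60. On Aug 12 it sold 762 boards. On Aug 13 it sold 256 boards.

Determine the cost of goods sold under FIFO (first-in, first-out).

COGS = $19,784.55

Aug 12, 762 sold [FIFO — oldest first]: 294 @ $19.50 + 79 @ $20.15 + 206 @ $16.80 + 183 @ $21.85 = $14,784.20
Aug 13, 256 sold [FIFO — oldest first]: 143 @ $21.85 + 113 @ $16.60 = $5,000.35
Total COGS = $14,784.20 + $5,000.35 = $19,784.55
Ending inventory: 258 @ $16.60 = $4,282.80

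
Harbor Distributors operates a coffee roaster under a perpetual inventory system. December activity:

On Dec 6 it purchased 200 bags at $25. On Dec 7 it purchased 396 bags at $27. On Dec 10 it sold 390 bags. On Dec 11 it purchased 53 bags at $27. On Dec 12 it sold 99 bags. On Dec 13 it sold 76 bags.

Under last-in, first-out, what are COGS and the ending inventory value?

Dec 10, 390 sold [LIFO — newest first]: 390 @ $27 = $10,530
Dec 12, 99 sold [LIFO — newest first]: 53 @ $27 + 6 @ $27 + 40 @ $25 = $2,593
Dec 13, 76 sold [LIFO — newest first]: 76 @ $25 = $1,900
Total COGS = $10,530 + $2,593 + $1,900 = $15,023
Ending inventory: 84 @ $25 = $2,100

COGS = $15,023; ending inventory = $2,100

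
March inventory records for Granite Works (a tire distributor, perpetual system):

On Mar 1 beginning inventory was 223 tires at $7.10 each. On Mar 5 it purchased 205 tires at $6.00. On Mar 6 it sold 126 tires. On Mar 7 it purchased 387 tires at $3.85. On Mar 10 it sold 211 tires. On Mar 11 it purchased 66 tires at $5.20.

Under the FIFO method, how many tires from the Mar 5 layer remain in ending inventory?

Mar 6, 126 sold [FIFO — oldest first]: 126 @ $7.10 = $894.60
Mar 10, 211 sold [FIFO — oldest first]: 97 @ $7.10 + 114 @ $6.00 = $1,372.70
Total COGS = $894.60 + $1,372.70 = $2,267.30
Ending inventory: 91 @ $6.00 + 387 @ $3.85 + 66 @ $5.20 = $2,379.15
Check: goods available $4,646.45 = COGS $2,267.30 + ending $2,379.15

91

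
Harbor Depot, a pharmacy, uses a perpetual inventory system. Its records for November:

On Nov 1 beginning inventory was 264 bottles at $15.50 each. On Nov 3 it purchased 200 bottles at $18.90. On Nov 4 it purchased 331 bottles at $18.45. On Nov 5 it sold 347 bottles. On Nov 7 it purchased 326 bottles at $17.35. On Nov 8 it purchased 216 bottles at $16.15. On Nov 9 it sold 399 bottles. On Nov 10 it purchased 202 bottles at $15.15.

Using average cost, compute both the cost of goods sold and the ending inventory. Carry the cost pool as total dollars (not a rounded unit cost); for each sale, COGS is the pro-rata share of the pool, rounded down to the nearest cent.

After Nov 1: 264 on hand, pool $4,092.00 (≈ $15.5000 each)
After Nov 3: 464 on hand, pool $7,872.00 (≈ $16.9655 each)
After Nov 4: 795 on hand, pool $13,978.95 (≈ $17.5836 each)
Nov 5, sell 347: 347/795 × $13,978.95 → $6,101.50
After Nov 7: 774 on hand, pool $13,533.55 (≈ $17.4852 each)
After Nov 8: 990 on hand, pool $17,021.95 (≈ $17.1939 each)
Nov 9, sell 399: 399/990 × $17,021.95 → $6,860.36
After Nov 10: 793 on hand, pool $13,221.89 (≈ $16.6733 each)
Total COGS = $6,101.50 + $6,860.36 = $12,961.86
Ending inventory (cost pool remaining) = $13,221.89

COGS = $12,961.86; ending inventory = $13,221.89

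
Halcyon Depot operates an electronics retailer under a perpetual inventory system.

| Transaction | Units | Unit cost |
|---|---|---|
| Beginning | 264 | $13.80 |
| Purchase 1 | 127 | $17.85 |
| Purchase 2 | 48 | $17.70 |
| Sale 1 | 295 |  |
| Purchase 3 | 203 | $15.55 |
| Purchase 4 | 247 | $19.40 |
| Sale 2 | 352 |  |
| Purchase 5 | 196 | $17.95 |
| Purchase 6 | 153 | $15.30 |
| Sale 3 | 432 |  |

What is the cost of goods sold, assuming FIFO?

COGS = $18,118.70

Sale 1 (295) [FIFO — oldest first]: 264 @ $13.80 + 31 @ $17.85 = $4,196.55
Sale 2 (352) [FIFO — oldest first]: 96 @ $17.85 + 48 @ $17.70 + 203 @ $15.55 + 5 @ $19.40 = $5,816.85
Sale 3 (432) [FIFO — oldest first]: 242 @ $19.40 + 190 @ $17.95 = $8,105.30
Total COGS = $4,196.55 + $5,816.85 + $8,105.30 = $18,118.70
Ending inventory: 6 @ $17.95 + 153 @ $15.30 = $2,448.60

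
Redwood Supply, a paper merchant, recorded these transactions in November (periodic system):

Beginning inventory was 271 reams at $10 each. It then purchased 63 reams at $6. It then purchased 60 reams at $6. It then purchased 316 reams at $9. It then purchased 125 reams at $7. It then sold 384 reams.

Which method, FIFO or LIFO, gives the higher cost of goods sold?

FIFO

FIFO COGS: 271 @ $10 + 63 @ $6 + 50 @ $6 = $3,388
LIFO COGS: 125 @ $7 + 259 @ $9 = $3,206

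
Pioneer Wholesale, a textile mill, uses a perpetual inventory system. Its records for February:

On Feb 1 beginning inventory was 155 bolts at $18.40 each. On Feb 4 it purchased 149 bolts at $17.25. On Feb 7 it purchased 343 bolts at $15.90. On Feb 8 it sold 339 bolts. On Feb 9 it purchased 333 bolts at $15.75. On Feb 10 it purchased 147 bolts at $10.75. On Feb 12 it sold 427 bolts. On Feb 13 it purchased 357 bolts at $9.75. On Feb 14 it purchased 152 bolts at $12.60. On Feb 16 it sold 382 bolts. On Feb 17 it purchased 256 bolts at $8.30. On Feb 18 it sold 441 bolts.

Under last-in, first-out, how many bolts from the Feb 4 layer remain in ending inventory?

Feb 8, 339 sold [LIFO — newest first]: 339 @ $15.90 = $5,390.10
Feb 12, 427 sold [LIFO — newest first]: 147 @ $10.75 + 280 @ $15.75 = $5,990.25
Feb 16, 382 sold [LIFO — newest first]: 152 @ $12.60 + 230 @ $9.75 = $4,157.70
Feb 18, 441 sold [LIFO — newest first]: 256 @ $8.30 + 127 @ $9.75 + 53 @ $15.75 + 4 @ $15.90 + 1 @ $17.25 = $4,278.65
Total COGS = $5,390.10 + $5,990.25 + $4,157.70 + $4,278.65 = $19,816.70
Ending inventory: 155 @ $18.40 + 148 @ $17.25 = $5,405.00

148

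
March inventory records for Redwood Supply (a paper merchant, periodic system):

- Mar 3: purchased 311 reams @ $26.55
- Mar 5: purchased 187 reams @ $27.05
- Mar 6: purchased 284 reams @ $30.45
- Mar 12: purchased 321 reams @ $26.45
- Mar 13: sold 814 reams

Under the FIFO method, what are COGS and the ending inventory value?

Mar 13, 814 sold [FIFO — oldest first]: 311 @ $26.55 + 187 @ $27.05 + 284 @ $30.45 + 32 @ $26.45 = $22,809.60
Ending inventory: 289 @ $26.45 = $7,644.05

COGS = $22,809.60; ending inventory = $7,644.05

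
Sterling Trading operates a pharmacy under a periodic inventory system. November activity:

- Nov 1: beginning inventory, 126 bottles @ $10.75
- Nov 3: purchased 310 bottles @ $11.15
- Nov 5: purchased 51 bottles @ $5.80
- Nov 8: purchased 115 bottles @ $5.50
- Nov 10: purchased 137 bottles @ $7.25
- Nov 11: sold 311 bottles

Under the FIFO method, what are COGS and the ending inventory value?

Nov 11, 311 sold [FIFO — oldest first]: 126 @ $10.75 + 185 @ $11.15 = $3,417.25
Ending inventory: 125 @ $11.15 + 51 @ $5.80 + 115 @ $5.50 + 137 @ $7.25 = $3,315.30

COGS = $3,417.25; ending inventory = $3,315.30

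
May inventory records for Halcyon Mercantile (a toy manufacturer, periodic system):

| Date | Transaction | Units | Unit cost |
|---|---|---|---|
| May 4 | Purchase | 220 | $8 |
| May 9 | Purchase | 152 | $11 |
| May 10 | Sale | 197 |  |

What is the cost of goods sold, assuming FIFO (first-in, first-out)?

May 10, 197 sold [FIFO — oldest first]: 197 @ $8 = $1,576
Ending inventory: 23 @ $8 + 152 @ $11 = $1,856

COGS = $1,576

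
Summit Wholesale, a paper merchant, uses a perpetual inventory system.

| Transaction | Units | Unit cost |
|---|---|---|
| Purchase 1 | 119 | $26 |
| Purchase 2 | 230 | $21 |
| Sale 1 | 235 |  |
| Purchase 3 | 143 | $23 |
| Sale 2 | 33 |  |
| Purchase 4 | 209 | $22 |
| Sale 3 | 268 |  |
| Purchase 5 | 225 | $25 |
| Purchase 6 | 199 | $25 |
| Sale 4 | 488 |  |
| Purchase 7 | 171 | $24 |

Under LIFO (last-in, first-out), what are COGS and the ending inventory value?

Sale 1 (235) [LIFO — newest first]: 230 @ $21 + 5 @ $26 = $4,960
Sale 2 (33) [LIFO — newest first]: 33 @ $23 = $759
Sale 3 (268) [LIFO — newest first]: 209 @ $22 + 59 @ $23 = $5,955
Sale 4 (488) [LIFO — newest first]: 199 @ $25 + 225 @ $25 + 51 @ $23 + 13 @ $26 = $12,111
Total COGS = $4,960 + $759 + $5,955 + $12,111 = $23,785
Ending inventory: 101 @ $26 + 171 @ $24 = $6,730
Check: goods available $30,515 = COGS $23,785 + ending $6,730

COGS = $23,785; ending inventory = $6,730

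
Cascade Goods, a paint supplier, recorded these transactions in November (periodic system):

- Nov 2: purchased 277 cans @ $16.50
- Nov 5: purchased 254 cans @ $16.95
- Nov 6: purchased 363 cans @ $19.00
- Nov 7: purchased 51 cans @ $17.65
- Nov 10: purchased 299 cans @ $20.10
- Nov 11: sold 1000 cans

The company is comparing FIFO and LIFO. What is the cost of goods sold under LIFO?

COGS = $18,656.85

FIFO COGS: 277 @ $16.50 + 254 @ $16.95 + 363 @ $19.00 + 51 @ $17.65 + 55 @ $20.10 = $17,778.45
LIFO COGS: 299 @ $20.10 + 51 @ $17.65 + 363 @ $19.00 + 254 @ $16.95 + 33 @ $16.50 = $18,656.85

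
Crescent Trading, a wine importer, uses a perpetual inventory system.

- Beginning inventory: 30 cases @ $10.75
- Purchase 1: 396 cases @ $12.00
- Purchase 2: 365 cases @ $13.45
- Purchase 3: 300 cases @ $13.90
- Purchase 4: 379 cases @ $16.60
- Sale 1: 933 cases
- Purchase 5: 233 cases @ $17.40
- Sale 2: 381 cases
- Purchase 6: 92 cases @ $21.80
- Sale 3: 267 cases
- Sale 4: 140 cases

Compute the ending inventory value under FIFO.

Ending inventory = $1,613.20

Sale 1 (933) [FIFO — oldest first]: 30 @ $10.75 + 396 @ $12.00 + 365 @ $13.45 + 142 @ $13.90 = $11,957.55
Sale 2 (381) [FIFO — oldest first]: 158 @ $13.90 + 223 @ $16.60 = $5,898.00
Sale 3 (267) [FIFO — oldest first]: 156 @ $16.60 + 111 @ $17.40 = $4,521.00
Sale 4 (140) [FIFO — oldest first]: 122 @ $17.40 + 18 @ $21.80 = $2,515.20
Total COGS = $11,957.55 + $5,898.00 + $4,521.00 + $2,515.20 = $24,891.75
Ending inventory: 74 @ $21.80 = $1,613.20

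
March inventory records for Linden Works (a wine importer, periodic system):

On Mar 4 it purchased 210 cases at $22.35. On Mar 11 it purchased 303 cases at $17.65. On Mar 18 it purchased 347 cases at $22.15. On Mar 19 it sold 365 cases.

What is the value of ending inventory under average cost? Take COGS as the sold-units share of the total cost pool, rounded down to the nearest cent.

Mar 19, sell 365: 365/860 × $17,727.50 → $7,523.88
Ending inventory (cost pool remaining) = $10,203.62
Check: goods available $17,727.50 = COGS $7,523.88 + ending $10,203.62

Ending inventory = $10,203.62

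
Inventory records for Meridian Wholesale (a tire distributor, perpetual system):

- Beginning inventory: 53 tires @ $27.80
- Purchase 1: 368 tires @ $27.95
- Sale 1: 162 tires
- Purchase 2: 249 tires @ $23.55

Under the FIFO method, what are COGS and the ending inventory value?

Sale 1 (162) [FIFO — oldest first]: 53 @ $27.80 + 109 @ $27.95 = $4,519.95
Ending inventory: 259 @ $27.95 + 249 @ $23.55 = $13,103.00
Check: goods available $17,622.95 = COGS $4,519.95 + ending $13,103.00

COGS = $4,519.95; ending inventory = $13,103.00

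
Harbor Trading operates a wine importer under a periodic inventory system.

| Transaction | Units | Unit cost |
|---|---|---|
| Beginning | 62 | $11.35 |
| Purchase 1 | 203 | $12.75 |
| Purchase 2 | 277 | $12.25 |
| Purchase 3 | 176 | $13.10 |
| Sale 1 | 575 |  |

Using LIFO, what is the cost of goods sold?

COGS = $7,254.35

Sale 1 (575) [LIFO — newest first]: 176 @ $13.10 + 277 @ $12.25 + 122 @ $12.75 = $7,254.35
Ending inventory: 62 @ $11.35 + 81 @ $12.75 = $1,736.45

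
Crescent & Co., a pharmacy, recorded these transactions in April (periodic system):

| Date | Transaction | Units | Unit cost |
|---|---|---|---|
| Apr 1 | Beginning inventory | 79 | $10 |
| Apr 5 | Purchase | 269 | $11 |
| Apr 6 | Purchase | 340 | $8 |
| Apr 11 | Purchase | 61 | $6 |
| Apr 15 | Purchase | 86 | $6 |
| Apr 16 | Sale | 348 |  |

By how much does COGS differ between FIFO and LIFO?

FIFO COGS: 79 @ $10 + 269 @ $11 = $3,749
LIFO COGS: 86 @ $6 + 61 @ $6 + 201 @ $8 = $2,490
Difference = |$3,749 − $2,490| = $1,259

$1,259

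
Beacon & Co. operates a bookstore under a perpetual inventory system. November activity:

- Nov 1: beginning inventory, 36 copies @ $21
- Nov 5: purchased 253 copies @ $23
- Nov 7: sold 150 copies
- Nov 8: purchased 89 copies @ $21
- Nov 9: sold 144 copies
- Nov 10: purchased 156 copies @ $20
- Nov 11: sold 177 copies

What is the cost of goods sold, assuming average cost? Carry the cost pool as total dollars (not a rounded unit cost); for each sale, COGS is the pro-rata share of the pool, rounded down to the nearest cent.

After Nov 1: 36 on hand, pool $756.00 (≈ $21.0000 each)
After Nov 5: 289 on hand, pool $6,575.00 (≈ $22.7509 each)
Nov 7, sell 150: 150/289 × $6,575.00 → $3,412.62
After Nov 8: 228 on hand, pool $5,031.38 (≈ $22.0675 each)
Nov 9, sell 144: 144/228 × $5,031.38 → $3,177.71
After Nov 10: 240 on hand, pool $4,973.67 (≈ $20.7236 each)
Nov 11, sell 177: 177/240 × $4,973.67 → $3,668.08
Total COGS = $3,412.62 + $3,177.71 + $3,668.08 = $10,258.41
Ending inventory (cost pool remaining) = $1,305.59

COGS = $10,258.41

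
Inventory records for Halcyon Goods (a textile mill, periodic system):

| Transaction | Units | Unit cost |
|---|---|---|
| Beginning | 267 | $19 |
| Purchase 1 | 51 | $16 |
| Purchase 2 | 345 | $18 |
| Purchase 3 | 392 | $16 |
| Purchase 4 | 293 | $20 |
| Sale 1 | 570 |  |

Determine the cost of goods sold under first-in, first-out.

COGS = $10,425

Sale 1 (570) [FIFO — oldest first]: 267 @ $19 + 51 @ $16 + 252 @ $18 = $10,425
Ending inventory: 93 @ $18 + 392 @ $16 + 293 @ $20 = $13,806
Check: goods available $24,231 = COGS $10,425 + ending $13,806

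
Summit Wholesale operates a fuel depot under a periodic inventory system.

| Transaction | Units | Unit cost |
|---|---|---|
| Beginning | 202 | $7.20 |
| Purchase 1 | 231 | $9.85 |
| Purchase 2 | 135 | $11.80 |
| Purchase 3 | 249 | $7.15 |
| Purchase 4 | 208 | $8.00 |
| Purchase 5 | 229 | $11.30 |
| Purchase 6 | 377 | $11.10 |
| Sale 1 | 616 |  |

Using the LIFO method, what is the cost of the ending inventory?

Ending inventory = $8,687.10

Sale 1 (616) [LIFO — newest first]: 377 @ $11.10 + 229 @ $11.30 + 10 @ $8.00 = $6,852.40
Ending inventory: 202 @ $7.20 + 231 @ $9.85 + 135 @ $11.80 + 249 @ $7.15 + 198 @ $8.00 = $8,687.10
Check: goods available $15,539.50 = COGS $6,852.40 + ending $8,687.10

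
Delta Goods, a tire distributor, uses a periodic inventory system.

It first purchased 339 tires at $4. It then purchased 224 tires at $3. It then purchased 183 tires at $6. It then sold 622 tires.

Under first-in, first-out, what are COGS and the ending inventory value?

Sale 1 (622) [FIFO — oldest first]: 339 @ $4 + 224 @ $3 + 59 @ $6 = $2,382
Ending inventory: 124 @ $6 = $744

COGS = $2,382; ending inventory = $744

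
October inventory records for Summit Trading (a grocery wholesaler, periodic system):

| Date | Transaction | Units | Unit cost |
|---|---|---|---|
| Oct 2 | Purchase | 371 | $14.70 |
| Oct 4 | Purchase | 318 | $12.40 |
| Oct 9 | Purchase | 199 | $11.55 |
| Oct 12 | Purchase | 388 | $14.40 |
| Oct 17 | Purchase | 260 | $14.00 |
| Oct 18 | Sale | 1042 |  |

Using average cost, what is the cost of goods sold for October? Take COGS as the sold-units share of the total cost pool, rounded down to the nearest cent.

COGS = $14,193.55

Oct 18, sell 1042: 1042/1536 × $20,922.55 → $14,193.55
Ending inventory (cost pool remaining) = $6,729.00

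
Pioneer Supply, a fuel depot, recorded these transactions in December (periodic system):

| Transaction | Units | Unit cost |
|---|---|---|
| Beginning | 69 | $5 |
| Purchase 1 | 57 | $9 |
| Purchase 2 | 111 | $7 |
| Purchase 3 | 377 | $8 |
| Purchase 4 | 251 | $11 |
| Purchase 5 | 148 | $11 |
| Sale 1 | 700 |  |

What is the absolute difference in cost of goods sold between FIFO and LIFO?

$1,200

FIFO COGS: 69 @ $5 + 57 @ $9 + 111 @ $7 + 377 @ $8 + 86 @ $11 = $5,597
LIFO COGS: 148 @ $11 + 251 @ $11 + 301 @ $8 = $6,797
Difference = |$5,597 − $6,797| = $1,200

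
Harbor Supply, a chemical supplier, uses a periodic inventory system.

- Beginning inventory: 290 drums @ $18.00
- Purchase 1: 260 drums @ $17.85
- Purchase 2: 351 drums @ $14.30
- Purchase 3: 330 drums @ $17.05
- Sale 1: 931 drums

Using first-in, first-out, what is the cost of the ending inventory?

Sale 1 (931) [FIFO — oldest first]: 290 @ $18.00 + 260 @ $17.85 + 351 @ $14.30 + 30 @ $17.05 = $15,391.80
Ending inventory: 300 @ $17.05 = $5,115.00
Check: goods available $20,506.80 = COGS $15,391.80 + ending $5,115.00

Ending inventory = $5,115.00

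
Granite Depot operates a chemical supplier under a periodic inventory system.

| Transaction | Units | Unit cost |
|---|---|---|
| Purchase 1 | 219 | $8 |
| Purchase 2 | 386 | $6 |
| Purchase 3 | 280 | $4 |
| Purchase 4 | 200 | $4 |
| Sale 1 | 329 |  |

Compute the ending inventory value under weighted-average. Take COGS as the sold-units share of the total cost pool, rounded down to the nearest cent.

Ending inventory = $4,172.29

Sale 1, sell 329: 329/1085 × $5,988.00 → $1,815.71
Ending inventory (cost pool remaining) = $4,172.29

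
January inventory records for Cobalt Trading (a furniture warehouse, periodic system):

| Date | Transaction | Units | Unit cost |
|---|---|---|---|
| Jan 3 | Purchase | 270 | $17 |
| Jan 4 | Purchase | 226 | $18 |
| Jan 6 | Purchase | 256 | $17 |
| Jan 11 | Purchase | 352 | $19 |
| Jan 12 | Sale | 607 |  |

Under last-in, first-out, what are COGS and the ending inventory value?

Jan 12, 607 sold [LIFO — newest first]: 352 @ $19 + 255 @ $17 = $11,023
Ending inventory: 270 @ $17 + 226 @ $18 + 1 @ $17 = $8,675

COGS = $11,023; ending inventory = $8,675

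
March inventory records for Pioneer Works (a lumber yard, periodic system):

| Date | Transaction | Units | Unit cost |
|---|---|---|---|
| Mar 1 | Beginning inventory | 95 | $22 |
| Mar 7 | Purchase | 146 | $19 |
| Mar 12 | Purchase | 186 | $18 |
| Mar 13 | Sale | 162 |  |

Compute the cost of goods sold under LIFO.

COGS = $2,916

Mar 13, 162 sold [LIFO — newest first]: 162 @ $18 = $2,916
Ending inventory: 95 @ $22 + 146 @ $19 + 24 @ $18 = $5,296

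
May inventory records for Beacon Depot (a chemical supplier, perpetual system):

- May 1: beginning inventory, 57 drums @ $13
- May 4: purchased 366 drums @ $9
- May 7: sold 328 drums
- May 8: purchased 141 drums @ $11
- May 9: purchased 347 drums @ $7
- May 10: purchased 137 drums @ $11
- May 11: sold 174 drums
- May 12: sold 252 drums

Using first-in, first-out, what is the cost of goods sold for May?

May 7, 328 sold [FIFO — oldest first]: 57 @ $13 + 271 @ $9 = $3,180
May 11, 174 sold [FIFO — oldest first]: 95 @ $9 + 79 @ $11 = $1,724
May 12, 252 sold [FIFO — oldest first]: 62 @ $11 + 190 @ $7 = $2,012
Total COGS = $3,180 + $1,724 + $2,012 = $6,916
Ending inventory: 157 @ $7 + 137 @ $11 = $2,606

COGS = $6,916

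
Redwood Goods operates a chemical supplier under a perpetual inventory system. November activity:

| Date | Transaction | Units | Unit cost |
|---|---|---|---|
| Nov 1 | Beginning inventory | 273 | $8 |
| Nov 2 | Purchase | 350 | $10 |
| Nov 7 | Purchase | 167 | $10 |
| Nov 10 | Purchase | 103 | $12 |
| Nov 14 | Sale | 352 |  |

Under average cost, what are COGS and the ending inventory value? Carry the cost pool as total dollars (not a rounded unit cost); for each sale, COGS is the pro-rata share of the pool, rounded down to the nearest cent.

After Nov 1: 273 on hand, pool $2,184.00 (≈ $8.0000 each)
After Nov 2: 623 on hand, pool $5,684.00 (≈ $9.1236 each)
After Nov 7: 790 on hand, pool $7,354.00 (≈ $9.3089 each)
After Nov 10: 893 on hand, pool $8,590.00 (≈ $9.6193 each)
Nov 14, sell 352: 352/893 × $8,590.00 → $3,385.97
Ending inventory (cost pool remaining) = $5,204.03

COGS = $3,385.97; ending inventory = $5,204.03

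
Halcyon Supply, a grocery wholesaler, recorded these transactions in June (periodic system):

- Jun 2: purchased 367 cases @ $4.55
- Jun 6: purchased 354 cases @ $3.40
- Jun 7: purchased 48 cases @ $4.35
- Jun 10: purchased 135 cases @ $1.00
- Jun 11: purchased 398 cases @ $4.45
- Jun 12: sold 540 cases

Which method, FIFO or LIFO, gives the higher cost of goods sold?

FIFO COGS: 367 @ $4.55 + 173 @ $3.40 = $2,258.05
LIFO COGS: 398 @ $4.45 + 135 @ $1.00 + 7 @ $4.35 = $1,936.55

FIFO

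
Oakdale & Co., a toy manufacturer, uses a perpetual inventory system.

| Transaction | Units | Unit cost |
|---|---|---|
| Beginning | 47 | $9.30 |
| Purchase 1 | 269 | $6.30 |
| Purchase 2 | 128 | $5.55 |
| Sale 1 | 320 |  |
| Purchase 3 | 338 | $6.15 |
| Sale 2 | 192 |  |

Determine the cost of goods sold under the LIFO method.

Sale 1 (320) [LIFO — newest first]: 128 @ $5.55 + 192 @ $6.30 = $1,920.00
Sale 2 (192) [LIFO — newest first]: 192 @ $6.15 = $1,180.80
Total COGS = $1,920.00 + $1,180.80 = $3,100.80
Ending inventory: 47 @ $9.30 + 77 @ $6.30 + 146 @ $6.15 = $1,820.10

COGS = $3,100.80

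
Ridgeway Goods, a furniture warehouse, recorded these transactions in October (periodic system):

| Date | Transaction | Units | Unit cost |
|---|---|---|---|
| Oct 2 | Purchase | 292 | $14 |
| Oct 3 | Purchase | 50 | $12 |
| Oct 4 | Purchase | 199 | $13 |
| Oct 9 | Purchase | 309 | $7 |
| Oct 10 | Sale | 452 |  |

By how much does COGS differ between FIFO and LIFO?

FIFO COGS: 292 @ $14 + 50 @ $12 + 110 @ $13 = $6,118
LIFO COGS: 309 @ $7 + 143 @ $13 = $4,022
Difference = |$6,118 − $4,022| = $2,096

$2,096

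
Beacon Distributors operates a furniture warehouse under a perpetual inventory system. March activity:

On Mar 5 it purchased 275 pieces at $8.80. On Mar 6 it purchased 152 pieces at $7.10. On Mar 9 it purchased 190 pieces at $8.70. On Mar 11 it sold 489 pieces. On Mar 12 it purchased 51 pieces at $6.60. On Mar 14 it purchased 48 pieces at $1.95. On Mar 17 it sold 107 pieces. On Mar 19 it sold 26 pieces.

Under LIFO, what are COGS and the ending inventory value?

Mar 11, 489 sold [LIFO — newest first]: 190 @ $8.70 + 152 @ $7.10 + 147 @ $8.80 = $4,025.80
Mar 17, 107 sold [LIFO — newest first]: 48 @ $1.95 + 51 @ $6.60 + 8 @ $8.80 = $500.60
Mar 19, 26 sold [LIFO — newest first]: 26 @ $8.80 = $228.80
Total COGS = $4,025.80 + $500.60 + $228.80 = $4,755.20
Ending inventory: 94 @ $8.80 = $827.20

COGS = $4,755.20; ending inventory = $827.20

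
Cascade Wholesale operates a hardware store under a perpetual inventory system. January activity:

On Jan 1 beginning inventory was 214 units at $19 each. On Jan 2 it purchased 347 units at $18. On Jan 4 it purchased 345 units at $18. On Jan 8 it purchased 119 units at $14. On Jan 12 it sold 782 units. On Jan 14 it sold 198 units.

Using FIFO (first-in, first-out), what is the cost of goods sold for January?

COGS = $17,558

Jan 12, 782 sold [FIFO — oldest first]: 214 @ $19 + 347 @ $18 + 221 @ $18 = $14,290
Jan 14, 198 sold [FIFO — oldest first]: 124 @ $18 + 74 @ $14 = $3,268
Total COGS = $14,290 + $3,268 = $17,558
Ending inventory: 45 @ $14 = $630
Check: goods available $18,188 = COGS $17,558 + ending $630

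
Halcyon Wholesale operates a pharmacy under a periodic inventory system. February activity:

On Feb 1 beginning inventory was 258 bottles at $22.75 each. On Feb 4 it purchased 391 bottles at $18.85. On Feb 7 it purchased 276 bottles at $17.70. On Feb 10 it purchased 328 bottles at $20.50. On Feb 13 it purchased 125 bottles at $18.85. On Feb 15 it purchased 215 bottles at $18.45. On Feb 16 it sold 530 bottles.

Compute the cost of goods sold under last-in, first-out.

Feb 16, 530 sold [LIFO — newest first]: 215 @ $18.45 + 125 @ $18.85 + 190 @ $20.50 = $10,218.00
Ending inventory: 258 @ $22.75 + 391 @ $18.85 + 276 @ $17.70 + 138 @ $20.50 = $20,954.05

COGS = $10,218.00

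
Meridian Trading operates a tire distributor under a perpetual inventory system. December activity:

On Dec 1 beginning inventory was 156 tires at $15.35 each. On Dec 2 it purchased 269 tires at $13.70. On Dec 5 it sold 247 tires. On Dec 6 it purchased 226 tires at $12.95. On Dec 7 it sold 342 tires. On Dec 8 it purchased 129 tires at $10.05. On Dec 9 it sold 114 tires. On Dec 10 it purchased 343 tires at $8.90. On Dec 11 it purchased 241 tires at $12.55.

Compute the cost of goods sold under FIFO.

Dec 5, 247 sold [FIFO — oldest first]: 156 @ $15.35 + 91 @ $13.70 = $3,641.30
Dec 7, 342 sold [FIFO — oldest first]: 178 @ $13.70 + 164 @ $12.95 = $4,562.40
Dec 9, 114 sold [FIFO — oldest first]: 62 @ $12.95 + 52 @ $10.05 = $1,325.50
Total COGS = $3,641.30 + $4,562.40 + $1,325.50 = $9,529.20
Ending inventory: 77 @ $10.05 + 343 @ $8.90 + 241 @ $12.55 = $6,851.10
Check: goods available $16,380.30 = COGS $9,529.20 + ending $6,851.10

COGS = $9,529.20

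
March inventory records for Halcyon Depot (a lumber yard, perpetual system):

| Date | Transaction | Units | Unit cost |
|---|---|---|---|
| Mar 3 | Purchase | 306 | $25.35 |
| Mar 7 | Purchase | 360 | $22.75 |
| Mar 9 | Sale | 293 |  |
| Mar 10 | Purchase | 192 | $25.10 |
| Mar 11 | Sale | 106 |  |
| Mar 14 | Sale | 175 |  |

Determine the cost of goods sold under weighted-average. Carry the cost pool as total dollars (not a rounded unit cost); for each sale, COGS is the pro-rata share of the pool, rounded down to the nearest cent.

After Mar 3: 306 on hand, pool $7,757.10 (≈ $25.3500 each)
After Mar 7: 666 on hand, pool $15,947.10 (≈ $23.9446 each)
Mar 9, sell 293: 293/666 × $15,947.10 → $7,015.76
After Mar 10: 565 on hand, pool $13,750.54 (≈ $24.3372 each)
Mar 11, sell 106: 106/565 × $13,750.54 → $2,579.74
Mar 14, sell 175: 175/459 × $11,170.80 → $4,259.01
Total COGS = $7,015.76 + $2,579.74 + $4,259.01 = $13,854.51
Ending inventory (cost pool remaining) = $6,911.79

COGS = $13,854.51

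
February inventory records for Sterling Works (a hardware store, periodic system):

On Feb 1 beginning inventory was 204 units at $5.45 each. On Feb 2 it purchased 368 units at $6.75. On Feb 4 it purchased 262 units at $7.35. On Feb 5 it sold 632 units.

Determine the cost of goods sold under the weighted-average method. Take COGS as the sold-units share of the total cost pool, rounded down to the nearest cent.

COGS = $4,184.15

Feb 5, sell 632: 632/834 × $5,521.50 → $4,184.15
Ending inventory (cost pool remaining) = $1,337.35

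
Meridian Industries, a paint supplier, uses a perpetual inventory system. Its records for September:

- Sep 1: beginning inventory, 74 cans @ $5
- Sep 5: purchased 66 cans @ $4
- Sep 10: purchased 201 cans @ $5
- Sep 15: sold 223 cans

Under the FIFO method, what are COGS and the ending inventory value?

Sep 15, 223 sold [FIFO — oldest first]: 74 @ $5 + 66 @ $4 + 83 @ $5 = $1,049
Ending inventory: 118 @ $5 = $590
Check: goods available $1,639 = COGS $1,049 + ending $590

COGS = $1,049; ending inventory = $590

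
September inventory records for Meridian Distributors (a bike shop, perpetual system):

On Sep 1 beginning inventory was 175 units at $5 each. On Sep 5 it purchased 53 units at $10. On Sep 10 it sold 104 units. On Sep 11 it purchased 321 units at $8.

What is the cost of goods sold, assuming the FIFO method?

Sep 10, 104 sold [FIFO — oldest first]: 104 @ $5 = $520
Ending inventory: 71 @ $5 + 53 @ $10 + 321 @ $8 = $3,453

COGS = $520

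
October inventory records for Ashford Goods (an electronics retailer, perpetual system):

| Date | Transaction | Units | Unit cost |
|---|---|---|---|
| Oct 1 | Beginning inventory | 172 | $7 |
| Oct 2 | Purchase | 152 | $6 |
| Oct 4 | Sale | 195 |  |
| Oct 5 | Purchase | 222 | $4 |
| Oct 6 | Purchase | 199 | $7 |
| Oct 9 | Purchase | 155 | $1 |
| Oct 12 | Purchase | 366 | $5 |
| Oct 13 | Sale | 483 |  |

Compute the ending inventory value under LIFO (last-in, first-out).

Oct 4, 195 sold [LIFO — newest first]: 152 @ $6 + 43 @ $7 = $1,213
Oct 13, 483 sold [LIFO — newest first]: 366 @ $5 + 117 @ $1 = $1,947
Total COGS = $1,213 + $1,947 = $3,160
Ending inventory: 129 @ $7 + 222 @ $4 + 199 @ $7 + 38 @ $1 = $3,222
Check: goods available $6,382 = COGS $3,160 + ending $3,222

Ending inventory = $3,222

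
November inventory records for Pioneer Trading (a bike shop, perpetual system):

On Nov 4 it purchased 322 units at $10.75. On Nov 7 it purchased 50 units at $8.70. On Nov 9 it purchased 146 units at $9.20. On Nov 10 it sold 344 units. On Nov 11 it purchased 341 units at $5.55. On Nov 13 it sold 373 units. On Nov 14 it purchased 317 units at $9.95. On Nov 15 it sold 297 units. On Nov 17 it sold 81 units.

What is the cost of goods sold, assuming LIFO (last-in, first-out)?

Nov 10, 344 sold [LIFO — newest first]: 146 @ $9.20 + 50 @ $8.70 + 148 @ $10.75 = $3,369.20
Nov 13, 373 sold [LIFO — newest first]: 341 @ $5.55 + 32 @ $10.75 = $2,236.55
Nov 15, 297 sold [LIFO — newest first]: 297 @ $9.95 = $2,955.15
Nov 17, 81 sold [LIFO — newest first]: 20 @ $9.95 + 61 @ $10.75 = $854.75
Total COGS = $3,369.20 + $2,236.55 + $2,955.15 + $854.75 = $9,415.65
Ending inventory: 81 @ $10.75 = $870.75
Check: goods available $10,286.40 = COGS $9,415.65 + ending $870.75

COGS = $9,415.65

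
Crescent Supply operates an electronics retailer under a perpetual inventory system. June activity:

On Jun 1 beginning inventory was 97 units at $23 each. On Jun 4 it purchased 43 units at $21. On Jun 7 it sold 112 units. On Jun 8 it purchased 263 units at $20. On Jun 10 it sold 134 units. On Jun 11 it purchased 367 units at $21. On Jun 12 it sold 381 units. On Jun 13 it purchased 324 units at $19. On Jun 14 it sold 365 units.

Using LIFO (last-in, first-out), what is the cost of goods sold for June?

COGS = $20,133

Jun 7, 112 sold [LIFO — newest first]: 43 @ $21 + 69 @ $23 = $2,490
Jun 10, 134 sold [LIFO — newest first]: 134 @ $20 = $2,680
Jun 12, 381 sold [LIFO — newest first]: 367 @ $21 + 14 @ $20 = $7,987
Jun 14, 365 sold [LIFO — newest first]: 324 @ $19 + 41 @ $20 = $6,976
Total COGS = $2,490 + $2,680 + $7,987 + $6,976 = $20,133
Ending inventory: 28 @ $23 + 74 @ $20 = $2,124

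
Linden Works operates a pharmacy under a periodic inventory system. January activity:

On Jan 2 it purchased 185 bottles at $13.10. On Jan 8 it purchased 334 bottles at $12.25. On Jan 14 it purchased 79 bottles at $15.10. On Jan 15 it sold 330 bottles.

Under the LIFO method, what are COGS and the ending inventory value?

COGS = $4,267.65; ending inventory = $3,440.25

Jan 15, 330 sold [LIFO — newest first]: 79 @ $15.10 + 251 @ $12.25 = $4,267.65
Ending inventory: 185 @ $13.10 + 83 @ $12.25 = $3,440.25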